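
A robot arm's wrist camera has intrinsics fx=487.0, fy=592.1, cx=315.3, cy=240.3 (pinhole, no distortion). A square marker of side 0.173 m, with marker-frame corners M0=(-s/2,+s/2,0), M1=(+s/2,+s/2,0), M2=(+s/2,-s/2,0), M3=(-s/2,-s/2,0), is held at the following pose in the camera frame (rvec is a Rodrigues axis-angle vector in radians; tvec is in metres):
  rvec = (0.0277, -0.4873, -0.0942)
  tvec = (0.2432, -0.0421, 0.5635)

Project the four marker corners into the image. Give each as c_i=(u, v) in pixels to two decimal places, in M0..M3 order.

Intrinsics K: fx=487.0, fy=592.1, cx=315.3, cy=240.3
Marker side s = 0.173 m; corners in marker frame (Z=0):
  M0 = (-0.0865, +0.0865, 0)
  M1 = (+0.0865, +0.0865, 0)
  M2 = (+0.0865, -0.0865, 0)
  M3 = (-0.0865, -0.0865, 0)
rvec = (0.0277, -0.4873, -0.0942), |rvec| = θ = 0.49709 rad = 28.481°
Rodrigues: sinθ=0.47687, 1−cosθ=0.12103; R = I + sinθ·[k]× + (1−cosθ)·[k]×²:
    [+0.87935 +0.08376 -0.46876]
    [-0.09698 +0.99528 -0.00409]
    [+0.46620 +0.04906 +0.88332]
t = (0.2432, -0.0421, 0.5635) m
M0: Pc = R·M0+t = (+0.17438, +0.05238, +0.52742); u = 487.0·(+0.17438)/0.52742 + 315.3 = 476.3182, v = 592.1·(+0.05238)/0.52742 + 240.3 = 299.1042
M1: Pc = R·M1+t = (+0.32651, +0.03560, +0.60807); u = 487.0·(+0.32651)/0.60807 + 315.3 = 576.7991, v = 592.1·(+0.03560)/0.60807 + 240.3 = 274.9678
M2: Pc = R·M2+t = (+0.31202, -0.13658, +0.59958); u = 487.0·(+0.31202)/0.59958 + 315.3 = 568.7313, v = 592.1·(-0.13658)/0.59958 + 240.3 = 105.4243
M3: Pc = R·M3+t = (+0.15989, -0.11980, +0.51893); u = 487.0·(+0.15989)/0.51893 + 315.3 = 465.3531, v = 592.1·(-0.11980)/0.51893 + 240.3 = 103.6049

c0=(476.32, 299.10) c1=(576.80, 274.97) c2=(568.73, 105.42) c3=(465.35, 103.60)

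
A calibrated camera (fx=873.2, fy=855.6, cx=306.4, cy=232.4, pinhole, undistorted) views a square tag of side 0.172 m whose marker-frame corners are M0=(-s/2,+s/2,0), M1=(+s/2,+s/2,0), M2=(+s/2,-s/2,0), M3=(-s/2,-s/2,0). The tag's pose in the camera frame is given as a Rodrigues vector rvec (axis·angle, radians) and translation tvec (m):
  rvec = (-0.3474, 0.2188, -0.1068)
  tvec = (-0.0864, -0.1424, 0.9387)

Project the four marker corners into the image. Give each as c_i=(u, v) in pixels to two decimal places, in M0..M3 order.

Intrinsics K: fx=873.2, fy=855.6, cx=306.4, cy=232.4
Marker side s = 0.172 m; corners in marker frame (Z=0):
  M0 = (-0.0860, +0.0860, 0)
  M1 = (+0.0860, +0.0860, 0)
  M2 = (+0.0860, -0.0860, 0)
  M3 = (-0.0860, -0.0860, 0)
rvec = (-0.3474, 0.2188, -0.1068), |rvec| = θ = 0.42422 rad = 24.306°
Rodrigues: sinθ=0.41161, 1−cosθ=0.08864; R = I + sinθ·[k]× + (1−cosθ)·[k]×²:
    [+0.97080 +0.06619 +0.23057]
    [-0.14106 +0.93494 +0.32556]
    [-0.19402 -0.34858 +0.91698]
t = (-0.0864, -0.1424, 0.9387) m
M0: Pc = R·M0+t = (-0.16420, -0.04986, +0.92541); u = 873.2·(-0.16420)/0.92541 + 306.4 = 151.4664, v = 855.6·(-0.04986)/0.92541 + 232.4 = 186.2977
M1: Pc = R·M1+t = (+0.00278, -0.07413, +0.89204); u = 873.2·(+0.00278)/0.89204 + 306.4 = 309.1223, v = 855.6·(-0.07413)/0.89204 + 232.4 = 161.3009
M2: Pc = R·M2+t = (-0.00860, -0.23494, +0.95199); u = 873.2·(-0.00860)/0.95199 + 306.4 = 298.5090, v = 855.6·(-0.23494)/0.95199 + 232.4 = 21.2518
M3: Pc = R·M3+t = (-0.17558, -0.21067, +0.98536); u = 873.2·(-0.17558)/0.98536 + 306.4 = 150.8054, v = 855.6·(-0.21067)/0.98536 + 232.4 = 49.4707

c0=(151.47, 186.30) c1=(309.12, 161.30) c2=(298.51, 21.25) c3=(150.81, 49.47)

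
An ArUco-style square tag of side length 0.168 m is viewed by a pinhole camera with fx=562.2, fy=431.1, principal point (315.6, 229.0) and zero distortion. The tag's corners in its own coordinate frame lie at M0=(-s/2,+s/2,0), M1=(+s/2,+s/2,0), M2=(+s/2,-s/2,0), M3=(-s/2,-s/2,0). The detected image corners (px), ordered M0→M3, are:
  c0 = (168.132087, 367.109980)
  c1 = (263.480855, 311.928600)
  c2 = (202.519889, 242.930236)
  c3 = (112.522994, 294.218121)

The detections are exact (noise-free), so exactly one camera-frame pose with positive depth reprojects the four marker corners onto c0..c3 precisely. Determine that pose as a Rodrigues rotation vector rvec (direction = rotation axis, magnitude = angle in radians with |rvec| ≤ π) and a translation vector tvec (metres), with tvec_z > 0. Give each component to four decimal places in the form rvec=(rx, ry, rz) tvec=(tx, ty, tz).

rvec=(-0.3146, 0.0637, -0.6434) tvec=(-0.1903, 0.1413, 0.8249)

Intrinsics K: fx=562.2, fy=431.1, cx=315.6, cy=229.0
Marker side s = 0.168 m; corners in marker frame (Z=0):
  M0 = (-0.0840, +0.0840, 0)
  M1 = (+0.0840, +0.0840, 0)
  M2 = (+0.0840, -0.0840, 0)
  M3 = (-0.0840, -0.0840, 0)
Detected image corners:
  c0 = (168.132087, 367.109980) px
  c1 = (263.480855, 311.928600) px
  c2 = (202.519889, 242.930236) px
  c3 = (112.522994, 294.218121) px
Planar DLT: solve 8×8 A·h = b for H (H[2,2]=1):
  H  [+559.84091 +277.34937 +185.93232]
  H  [-302.31239 +308.80137 +302.83055]
  H  [+0.04669 -0.37312 +1.00000]
B = K⁻¹H; ‖b₁‖=1.212210, ‖b₂‖=1.212210; λ = 2/(‖b₁‖+‖b₂‖) = 0.824939, sign → tz>0 ⇒ λ=+0.824939
r₁ = λ·B[:,0] = (+0.79985,-0.59896,+0.03852); r₂ = λ·B[:,1] = (+0.57975,+0.75442,-0.30780)
r₃ = r₁×r₂ = (+0.15530,+0.26853,+0.95067); SVD([r₁ r₂ r₃]) → R = UVᵀ:
  R  [+0.79985 +0.57975 +0.15530]
  R  [-0.59896 +0.75442 +0.26853]
  R  [+0.03852 -0.30780 +0.95067]
t = (-0.19027, +0.14128, +0.82494) m
tr R = 2.504941; θ = arccos((tr R − 1)/2) = 0.718991 rad = 41.195°
axis k = ((R−Rᵀ)₃₂, (R−Rᵀ)₁₃, (R−Rᵀ)₂₁) / (2 sinθ) = (-0.437523, +0.088654, -0.894826)
rvec = θ·k = (-0.314575, +0.063741, -0.643373)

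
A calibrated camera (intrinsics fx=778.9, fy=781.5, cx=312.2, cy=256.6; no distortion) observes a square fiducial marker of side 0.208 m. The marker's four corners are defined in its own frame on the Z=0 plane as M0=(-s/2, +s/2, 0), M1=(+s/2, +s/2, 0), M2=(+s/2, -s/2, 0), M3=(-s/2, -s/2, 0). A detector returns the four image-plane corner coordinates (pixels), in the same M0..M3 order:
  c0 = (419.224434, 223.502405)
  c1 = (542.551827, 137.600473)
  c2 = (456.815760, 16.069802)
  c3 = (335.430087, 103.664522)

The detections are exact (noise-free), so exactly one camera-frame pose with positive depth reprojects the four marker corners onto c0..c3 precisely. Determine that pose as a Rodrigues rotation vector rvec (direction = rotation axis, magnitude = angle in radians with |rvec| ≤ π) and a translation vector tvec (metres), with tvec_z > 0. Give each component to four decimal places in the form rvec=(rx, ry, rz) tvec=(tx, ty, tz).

rvec=(0.0063, 0.0937, -0.6093) tvec=(0.1775, -0.1916, 1.0996)

Intrinsics K: fx=778.9, fy=781.5, cx=312.2, cy=256.6
Marker side s = 0.208 m; corners in marker frame (Z=0):
  M0 = (-0.1040, +0.1040, 0)
  M1 = (+0.1040, +0.1040, 0)
  M2 = (+0.1040, -0.1040, 0)
  M3 = (-0.1040, -0.1040, 0)
Detected image corners:
  c0 = (419.224434, 223.502405) px
  c1 = (542.551827, 137.600473) px
  c2 = (456.815760, 16.069802) px
  c3 = (335.430087, 103.664522) px
Planar DLT: solve 8×8 A·h = b for H (H[2,2]=1):
  H  [+552.44848 +398.82706 +437.89913]
  H  [-426.88011 +577.80478 +120.45361]
  H  [-0.08163 -0.01975 +1.00000]
B = K⁻¹H; ‖b₁‖=0.909403, ‖b₂‖=0.909403; λ = 2/(‖b₁‖+‖b₂‖) = 1.099623, sign → tz>0 ⇒ λ=+1.099623
r₁ = λ·B[:,0] = (+0.81590,-0.57118,-0.08976); r₂ = λ·B[:,1] = (+0.57175,+0.82014,-0.02171)
r₃ = r₁×r₂ = (+0.08602,-0.03361,+0.99573); SVD([r₁ r₂ r₃]) → R = UVᵀ:
  R  [+0.81590 +0.57175 +0.08602]
  R  [-0.57118 +0.82014 -0.03361]
  R  [-0.08976 -0.02171 +0.99573]
t = (+0.17746, -0.19157, +1.09962) m
tr R = 2.631770; θ = arccos((tr R − 1)/2) = 0.616538 rad = 35.325°
axis k = ((R−Rᵀ)₃₂, (R−Rᵀ)₁₃, (R−Rᵀ)₂₁) / (2 sinθ) = (+0.010285, +0.152001, -0.988327)
rvec = θ·k = (+0.006341, +0.093714, -0.609341)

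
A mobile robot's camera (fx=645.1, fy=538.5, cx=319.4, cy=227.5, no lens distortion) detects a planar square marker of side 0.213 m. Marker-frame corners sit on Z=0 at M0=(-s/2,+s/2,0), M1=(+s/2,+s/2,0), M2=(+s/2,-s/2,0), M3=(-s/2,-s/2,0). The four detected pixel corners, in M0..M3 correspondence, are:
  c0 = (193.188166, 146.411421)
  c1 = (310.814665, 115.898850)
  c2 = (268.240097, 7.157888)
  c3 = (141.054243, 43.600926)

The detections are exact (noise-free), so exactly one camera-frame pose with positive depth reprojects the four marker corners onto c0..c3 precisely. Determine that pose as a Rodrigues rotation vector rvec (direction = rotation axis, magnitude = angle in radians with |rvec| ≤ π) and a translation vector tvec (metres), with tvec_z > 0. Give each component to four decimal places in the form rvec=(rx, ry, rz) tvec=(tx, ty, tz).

rvec=(0.4739, 0.0724, -0.2997) tvec=(-0.1480, -0.2861, 1.0506)

Intrinsics K: fx=645.1, fy=538.5, cx=319.4, cy=227.5
Marker side s = 0.213 m; corners in marker frame (Z=0):
  M0 = (-0.1065, +0.1065, 0)
  M1 = (+0.1065, +0.1065, 0)
  M2 = (+0.1065, -0.1065, 0)
  M3 = (-0.1065, -0.1065, 0)
Detected image corners:
  c0 = (193.188166, 146.411421) px
  c1 = (310.814665, 115.898850) px
  c2 = (268.240097, 7.157888) px
  c3 = (141.054243, 43.600926) px
Planar DLT: solve 8×8 A·h = b for H (H[2,2]=1):
  H  [+543.74037 +317.92998 +228.52205]
  H  [-166.81680 +529.07184 +80.85190]
  H  [-0.13113 +0.41737 +1.00000]
B = K⁻¹H; ‖b₁‖=0.951843, ‖b₂‖=0.951843; λ = 2/(‖b₁‖+‖b₂‖) = 1.050593, sign → tz>0 ⇒ λ=+1.050593
r₁ = λ·B[:,0] = (+0.95373,-0.26725,-0.13776); r₂ = λ·B[:,1] = (+0.30067,+0.84695,+0.43849)
r₃ = r₁×r₂ = (-0.00051,-0.45962,+0.88812); SVD([r₁ r₂ r₃]) → R = UVᵀ:
  R  [+0.95373 +0.30067 -0.00051]
  R  [-0.26725 +0.84695 -0.45962]
  R  [-0.13776 +0.43849 +0.88812]
t = (-0.14800, -0.28610, +1.05059) m
tr R = 2.688795; θ = arccos((tr R − 1)/2) = 0.565356 rad = 32.393°
axis k = ((R−Rᵀ)₃₂, (R−Rᵀ)₁₃, (R−Rᵀ)₂₁) / (2 sinθ) = (+0.838229, +0.128096, -0.530059)
rvec = θ·k = (+0.473898, +0.072420, -0.299673)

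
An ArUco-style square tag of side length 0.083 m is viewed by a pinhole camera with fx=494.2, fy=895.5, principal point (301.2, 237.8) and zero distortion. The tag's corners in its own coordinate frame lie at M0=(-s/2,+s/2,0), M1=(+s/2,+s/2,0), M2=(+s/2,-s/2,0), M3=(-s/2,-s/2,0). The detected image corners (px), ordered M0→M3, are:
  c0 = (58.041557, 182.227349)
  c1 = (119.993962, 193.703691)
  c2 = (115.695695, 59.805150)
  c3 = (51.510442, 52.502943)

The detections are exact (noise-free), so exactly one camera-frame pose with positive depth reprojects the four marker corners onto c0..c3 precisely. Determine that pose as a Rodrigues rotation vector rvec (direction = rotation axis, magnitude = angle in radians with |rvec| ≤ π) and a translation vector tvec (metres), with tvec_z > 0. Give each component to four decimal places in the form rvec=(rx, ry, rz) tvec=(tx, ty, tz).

rvec=(0.2571, 0.2480, 0.0717) tvec=(-0.2454, -0.0720, 0.5631)

Intrinsics K: fx=494.2, fy=895.5, cx=301.2, cy=237.8
Marker side s = 0.083 m; corners in marker frame (Z=0):
  M0 = (-0.0415, +0.0415, 0)
  M1 = (+0.0415, +0.0415, 0)
  M2 = (+0.0415, -0.0415, 0)
  M3 = (-0.0415, -0.0415, 0)
Detected image corners:
  c0 = (58.041557, 182.227349) px
  c1 = (119.993962, 193.703691) px
  c2 = (115.695695, 59.805150) px
  c3 = (51.510442, 52.502943) px
Planar DLT: solve 8×8 A·h = b for H (H[2,2]=1):
  H  [+723.83572 +105.35513 +85.81995]
  H  [+63.01783 +1644.06489 +123.24300]
  H  [-0.41445 +0.46213 +1.00000]
B = K⁻¹H; ‖b₁‖=1.775755, ‖b₂‖=1.775755; λ = 2/(‖b₁‖+‖b₂‖) = 0.563141, sign → tz>0 ⇒ λ=+0.563141
r₁ = λ·B[:,0] = (+0.96706,+0.10161,-0.23340); r₂ = λ·B[:,1] = (-0.03856,+0.96477,+0.26024)
r₃ = r₁×r₂ = (+0.25162,-0.24267,+0.93691); SVD([r₁ r₂ r₃]) → R = UVᵀ:
  R  [+0.96706 -0.03856 +0.25162]
  R  [+0.10161 +0.96477 -0.24267]
  R  [-0.23340 +0.26024 +0.93691]
t = (-0.24543, -0.07204, +0.56314) m
tr R = 2.868741; θ = arccos((tr R − 1)/2) = 0.364308 rad = 20.873°
axis k = ((R−Rᵀ)₃₂, (R−Rᵀ)₁₃, (R−Rᵀ)₂₁) / (2 sinθ) = (+0.705740, +0.680619, +0.196695)
rvec = θ·k = (+0.257107, +0.247955, +0.071658)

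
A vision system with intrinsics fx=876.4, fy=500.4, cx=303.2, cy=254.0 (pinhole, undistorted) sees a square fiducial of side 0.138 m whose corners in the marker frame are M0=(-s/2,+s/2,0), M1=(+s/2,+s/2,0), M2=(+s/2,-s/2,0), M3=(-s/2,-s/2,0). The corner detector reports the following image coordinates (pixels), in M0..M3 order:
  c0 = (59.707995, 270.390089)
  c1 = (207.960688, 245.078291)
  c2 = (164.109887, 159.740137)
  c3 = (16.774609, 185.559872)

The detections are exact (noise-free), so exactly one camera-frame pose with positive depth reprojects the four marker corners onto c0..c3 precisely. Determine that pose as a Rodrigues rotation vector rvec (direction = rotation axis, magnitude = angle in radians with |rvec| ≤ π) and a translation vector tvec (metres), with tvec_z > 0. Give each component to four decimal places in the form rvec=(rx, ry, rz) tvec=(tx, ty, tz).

Intrinsics K: fx=876.4, fy=500.4, cx=303.2, cy=254.0
Marker side s = 0.138 m; corners in marker frame (Z=0):
  M0 = (-0.0690, +0.0690, 0)
  M1 = (+0.0690, +0.0690, 0)
  M2 = (+0.0690, -0.0690, 0)
  M3 = (-0.0690, -0.0690, 0)
Detected image corners:
  c0 = (59.707995, 270.390089) px
  c1 = (207.960688, 245.078291) px
  c2 = (164.109887, 159.740137) px
  c3 = (16.774609, 185.559872) px
Planar DLT: solve 8×8 A·h = b for H (H[2,2]=1):
  H  [+1065.11355 +311.09710 +111.82787]
  H  [-196.49009 +610.16214 +215.15104]
  H  [-0.05217 -0.02966 +1.00000]
B = K⁻¹H; ‖b₁‖=1.287646, ‖b₂‖=1.287646; λ = 2/(‖b₁‖+‖b₂‖) = 0.776611, sign → tz>0 ⇒ λ=+0.776611
r₁ = λ·B[:,0] = (+0.95785,-0.28438,-0.04052); r₂ = λ·B[:,1] = (+0.28364,+0.95865,-0.02304)
r₃ = r₁×r₂ = (+0.04539,+0.01057,+0.99891); SVD([r₁ r₂ r₃]) → R = UVᵀ:
  R  [+0.95785 +0.28364 +0.04539]
  R  [-0.28438 +0.95865 +0.01057]
  R  [-0.04052 -0.02304 +0.99891]
t = (-0.16958, -0.06029, +0.77661) m
tr R = 2.915420; θ = arccos((tr R − 1)/2) = 0.291861 rad = 16.722°
axis k = ((R−Rᵀ)₃₂, (R−Rᵀ)₁₃, (R−Rᵀ)₂₁) / (2 sinθ) = (-0.058405, +0.149290, -0.987067)
rvec = θ·k = (-0.017046, +0.043572, -0.288086)

rvec=(-0.0170, 0.0436, -0.2881) tvec=(-0.1696, -0.0603, 0.7766)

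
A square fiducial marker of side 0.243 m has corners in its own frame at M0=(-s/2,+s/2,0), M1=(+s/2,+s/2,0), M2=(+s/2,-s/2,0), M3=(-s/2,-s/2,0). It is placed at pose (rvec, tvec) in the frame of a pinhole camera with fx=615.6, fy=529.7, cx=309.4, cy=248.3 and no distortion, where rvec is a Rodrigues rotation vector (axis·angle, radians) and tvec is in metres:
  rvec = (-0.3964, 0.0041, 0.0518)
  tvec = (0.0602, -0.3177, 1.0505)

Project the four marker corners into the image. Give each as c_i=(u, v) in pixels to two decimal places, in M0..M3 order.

Intrinsics K: fx=615.6, fy=529.7, cx=309.4, cy=248.3
Marker side s = 0.243 m; corners in marker frame (Z=0):
  M0 = (-0.1215, +0.1215, 0)
  M1 = (+0.1215, +0.1215, 0)
  M2 = (+0.1215, -0.1215, 0)
  M3 = (-0.1215, -0.1215, 0)
rvec = (-0.3964, 0.0041, 0.0518), |rvec| = θ = 0.39979 rad = 22.906°
Rodrigues: sinθ=0.38923, 1−cosθ=0.07886; R = I + sinθ·[k]× + (1−cosθ)·[k]×²:
    [+0.99867 -0.05123 -0.00614]
    [+0.04963 +0.92115 +0.38603]
    [-0.01412 -0.38582 +0.92247]
t = (0.0602, -0.3177, 1.0505) m
M0: Pc = R·M0+t = (-0.06736, -0.21181, +1.00534); u = 615.6·(-0.06736)/1.00534 + 309.4 = 268.1516, v = 529.7·(-0.21181)/1.00534 + 248.3 = 136.7000
M1: Pc = R·M1+t = (+0.17531, -0.19975, +1.00191); u = 615.6·(+0.17531)/1.00191 + 309.4 = 417.1175, v = 529.7·(-0.19975)/1.00191 + 248.3 = 142.6937
M2: Pc = R·M2+t = (+0.18776, -0.42359, +1.09566); u = 615.6·(+0.18776)/1.09566 + 309.4 = 414.8951, v = 529.7·(-0.42359)/1.09566 + 248.3 = 43.5145
M3: Pc = R·M3+t = (-0.05491, -0.43565, +1.09909); u = 615.6·(-0.05491)/1.09909 + 309.4 = 278.6431, v = 529.7·(-0.43565)/1.09909 + 248.3 = 38.3417

c0=(268.15, 136.70) c1=(417.12, 142.69) c2=(414.90, 43.51) c3=(278.64, 38.34)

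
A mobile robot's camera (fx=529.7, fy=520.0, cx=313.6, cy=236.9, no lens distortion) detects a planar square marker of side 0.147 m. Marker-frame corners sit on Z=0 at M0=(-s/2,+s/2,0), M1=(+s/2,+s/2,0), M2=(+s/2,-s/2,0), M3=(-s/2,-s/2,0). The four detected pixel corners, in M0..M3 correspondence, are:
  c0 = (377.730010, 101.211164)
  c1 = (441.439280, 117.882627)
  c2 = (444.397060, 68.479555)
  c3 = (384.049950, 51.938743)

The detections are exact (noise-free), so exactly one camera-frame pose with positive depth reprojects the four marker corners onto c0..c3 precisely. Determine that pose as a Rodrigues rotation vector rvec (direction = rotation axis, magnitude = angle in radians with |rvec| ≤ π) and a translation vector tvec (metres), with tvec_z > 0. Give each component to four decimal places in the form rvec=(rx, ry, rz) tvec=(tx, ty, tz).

Intrinsics K: fx=529.7, fy=520.0, cx=313.6, cy=236.9
Marker side s = 0.147 m; corners in marker frame (Z=0):
  M0 = (-0.0735, +0.0735, 0)
  M1 = (+0.0735, +0.0735, 0)
  M2 = (+0.0735, -0.0735, 0)
  M3 = (-0.0735, -0.0735, 0)
Detected image corners:
  c0 = (377.730010, 101.211164) px
  c1 = (441.439280, 117.882627) px
  c2 = (444.397060, 68.479555) px
  c3 = (384.049950, 51.938743) px
Planar DLT: solve 8×8 A·h = b for H (H[2,2]=1):
  H  [+464.28466 -180.16452 +412.20152]
  H  [+121.73909 +304.99391 +84.28664]
  H  [+0.10349 -0.36099 +1.00000]
B = K⁻¹H; ‖b₁‖=0.842779, ‖b₂‖=0.842779; λ = 2/(‖b₁‖+‖b₂‖) = 1.186551, sign → tz>0 ⇒ λ=+1.186551
r₁ = λ·B[:,0] = (+0.96732,+0.22185,+0.12280); r₂ = λ·B[:,1] = (-0.14999,+0.89108,-0.42834)
r₃ = r₁×r₂ = (-0.20445,+0.39592,+0.89524); SVD([r₁ r₂ r₃]) → R = UVᵀ:
  R  [+0.96732 -0.14999 -0.20445]
  R  [+0.22185 +0.89108 +0.39592]
  R  [+0.12280 -0.42834 +0.89524]
t = (+0.22087, -0.34824, +1.18655) m
tr R = 2.753640; θ = arccos((tr R − 1)/2) = 0.501588 rad = 28.739°
axis k = ((R−Rᵀ)₃₂, (R−Rᵀ)₁₃, (R−Rᵀ)₂₁) / (2 sinθ) = (-0.857140, -0.340295, +0.386665)
rvec = θ·k = (-0.429931, -0.170688, +0.193947)

rvec=(-0.4299, -0.1707, 0.1939) tvec=(0.2209, -0.3482, 1.1866)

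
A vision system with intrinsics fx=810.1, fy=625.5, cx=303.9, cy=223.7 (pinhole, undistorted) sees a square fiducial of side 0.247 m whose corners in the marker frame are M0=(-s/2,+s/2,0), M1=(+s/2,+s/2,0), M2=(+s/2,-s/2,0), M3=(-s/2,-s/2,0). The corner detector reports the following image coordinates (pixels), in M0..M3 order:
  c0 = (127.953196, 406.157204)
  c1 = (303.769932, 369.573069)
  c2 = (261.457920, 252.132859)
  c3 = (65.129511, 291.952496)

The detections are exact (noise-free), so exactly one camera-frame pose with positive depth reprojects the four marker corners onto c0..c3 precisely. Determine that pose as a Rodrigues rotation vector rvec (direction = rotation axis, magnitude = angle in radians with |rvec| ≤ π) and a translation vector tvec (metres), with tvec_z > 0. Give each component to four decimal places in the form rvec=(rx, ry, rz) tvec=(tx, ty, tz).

rvec=(0.4697, -0.0928, -0.2432) tvec=(-0.1456, 0.1831, 1.0479)

Intrinsics K: fx=810.1, fy=625.5, cx=303.9, cy=223.7
Marker side s = 0.247 m; corners in marker frame (Z=0):
  M0 = (-0.1235, +0.1235, 0)
  M1 = (+0.1235, +0.1235, 0)
  M2 = (+0.1235, -0.1235, 0)
  M3 = (-0.1235, -0.1235, 0)
Detected image corners:
  c0 = (127.953196, 406.157204) px
  c1 = (303.769932, 369.573069) px
  c2 = (261.457920, 252.132859) px
  c3 = (65.129511, 291.952496) px
Planar DLT: solve 8×8 A·h = b for H (H[2,2]=1):
  H  [+757.00128 +295.60193 +191.35619]
  H  [-144.01582 +613.29063 +333.00919]
  H  [+0.03120 +0.43748 +1.00000]
B = K⁻¹H; ‖b₁‖=0.954314, ‖b₂‖=0.954314; λ = 2/(‖b₁‖+‖b₂‖) = 1.047873, sign → tz>0 ⇒ λ=+1.047873
r₁ = λ·B[:,0] = (+0.96693,-0.25295,+0.03269); r₂ = λ·B[:,1] = (+0.21039,+0.86347,+0.45842)
r₃ = r₁×r₂ = (-0.14419,-0.43638,+0.88813); SVD([r₁ r₂ r₃]) → R = UVᵀ:
  R  [+0.96693 +0.21039 -0.14419]
  R  [-0.25295 +0.86347 -0.43638]
  R  [+0.03269 +0.45842 +0.88813]
t = (-0.14558, +0.18312, +1.04787) m
tr R = 2.718529; θ = arccos((tr R − 1)/2) = 0.536967 rad = 30.766°
axis k = ((R−Rᵀ)₃₂, (R−Rᵀ)₁₃, (R−Rᵀ)₂₁) / (2 sinθ) = (+0.874637, -0.172892, -0.452901)
rvec = θ·k = (+0.469651, -0.092837, -0.243193)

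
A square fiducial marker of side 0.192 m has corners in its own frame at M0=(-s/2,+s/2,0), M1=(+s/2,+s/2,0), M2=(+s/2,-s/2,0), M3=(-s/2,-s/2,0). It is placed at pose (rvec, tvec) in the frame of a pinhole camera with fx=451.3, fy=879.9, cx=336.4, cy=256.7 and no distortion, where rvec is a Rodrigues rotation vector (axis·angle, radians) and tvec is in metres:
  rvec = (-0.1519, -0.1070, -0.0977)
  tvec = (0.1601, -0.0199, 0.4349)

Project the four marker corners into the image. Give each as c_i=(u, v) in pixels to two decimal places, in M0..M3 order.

c0=(419.16, 434.98) c1=(613.54, 391.20) c2=(576.89, 21.55) c3=(393.09, 44.13)

Intrinsics K: fx=451.3, fy=879.9, cx=336.4, cy=256.7
Marker side s = 0.192 m; corners in marker frame (Z=0):
  M0 = (-0.0960, +0.0960, 0)
  M1 = (+0.0960, +0.0960, 0)
  M2 = (+0.0960, -0.0960, 0)
  M3 = (-0.0960, -0.0960, 0)
rvec = (-0.1519, -0.1070, -0.0977), |rvec| = θ = 0.20992 rad = 12.028°
Rodrigues: sinθ=0.20839, 1−cosθ=0.02195; R = I + sinθ·[k]× + (1−cosθ)·[k]×²:
    [+0.98954 +0.10508 -0.09882]
    [-0.08889 +0.98375 +0.15599]
    [+0.11361 -0.14558 +0.98280]
t = (0.1601, -0.0199, 0.4349) m
M0: Pc = R·M0+t = (+0.07519, +0.08307, +0.41002); u = 451.3·(+0.07519)/0.41002 + 336.4 = 419.1624, v = 879.9·(+0.08307)/0.41002 + 256.7 = 434.9754
M1: Pc = R·M1+t = (+0.26518, +0.06601, +0.43183); u = 451.3·(+0.26518)/0.43183 + 336.4 = 613.5396, v = 879.9·(+0.06601)/0.43183 + 256.7 = 391.1958
M2: Pc = R·M2+t = (+0.24501, -0.12287, +0.45978); u = 451.3·(+0.24501)/0.45978 + 336.4 = 576.8883, v = 879.9·(-0.12287)/0.45978 + 256.7 = 21.5535
M3: Pc = R·M3+t = (+0.05502, -0.10581, +0.43797); u = 451.3·(+0.05502)/0.43797 + 336.4 = 393.0908, v = 879.9·(-0.10581)/0.43797 + 256.7 = 44.1292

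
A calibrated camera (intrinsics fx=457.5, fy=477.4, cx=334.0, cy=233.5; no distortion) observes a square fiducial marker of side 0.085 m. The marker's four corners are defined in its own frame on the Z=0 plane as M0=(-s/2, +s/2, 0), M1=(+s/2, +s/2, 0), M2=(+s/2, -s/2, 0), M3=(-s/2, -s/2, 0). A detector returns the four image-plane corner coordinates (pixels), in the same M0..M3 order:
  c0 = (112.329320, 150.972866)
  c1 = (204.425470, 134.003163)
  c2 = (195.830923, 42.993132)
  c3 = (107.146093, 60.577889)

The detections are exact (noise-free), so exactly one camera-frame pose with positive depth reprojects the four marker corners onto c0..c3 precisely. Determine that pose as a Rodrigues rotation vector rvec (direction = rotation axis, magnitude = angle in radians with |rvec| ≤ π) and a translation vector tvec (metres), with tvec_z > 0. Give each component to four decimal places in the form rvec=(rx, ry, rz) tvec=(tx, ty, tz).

rvec=(-0.1738, 0.0808, -0.1512) tvec=(-0.1619, -0.1186, 0.4128)

Intrinsics K: fx=457.5, fy=477.4, cx=334.0, cy=233.5
Marker side s = 0.085 m; corners in marker frame (Z=0):
  M0 = (-0.0425, +0.0425, 0)
  M1 = (+0.0425, +0.0425, 0)
  M2 = (+0.0425, -0.0425, 0)
  M3 = (-0.0425, -0.0425, 0)
Detected image corners:
  c0 = (112.329320, 150.972866) px
  c1 = (204.425470, 134.003163) px
  c2 = (195.830923, 42.993132) px
  c3 = (107.146093, 60.577889) px
Planar DLT: solve 8×8 A·h = b for H (H[2,2]=1):
  H  [+1037.95050 +14.03054 +154.55860]
  H  [-219.06391 +1025.13415 +96.36426]
  H  [-0.16200 -0.43165 +1.00000]
B = K⁻¹H; ‖b₁‖=2.422435, ‖b₂‖=2.422435; λ = 2/(‖b₁‖+‖b₂‖) = 0.412808, sign → tz>0 ⇒ λ=+0.412808
r₁ = λ·B[:,0] = (+0.98538,-0.15672,-0.06687); r₂ = λ·B[:,1] = (+0.14275,+0.97359,-0.17819)
r₃ = r₁×r₂ = (+0.09303,+0.16604,+0.98172); SVD([r₁ r₂ r₃]) → R = UVᵀ:
  R  [+0.98538 +0.14275 +0.09303]
  R  [-0.15672 +0.97359 +0.16604]
  R  [-0.06687 -0.17819 +0.98172]
t = (-0.16191, -0.11858, +0.41281) m
tr R = 2.940685; θ = arccos((tr R − 1)/2) = 0.244152 rad = 13.989°
axis k = ((R−Rᵀ)₃₂, (R−Rᵀ)₁₃, (R−Rᵀ)₂₁) / (2 sinθ) = (-0.711995, +0.330751, -0.619408)
rvec = θ·k = (-0.173835, +0.080753, -0.151230)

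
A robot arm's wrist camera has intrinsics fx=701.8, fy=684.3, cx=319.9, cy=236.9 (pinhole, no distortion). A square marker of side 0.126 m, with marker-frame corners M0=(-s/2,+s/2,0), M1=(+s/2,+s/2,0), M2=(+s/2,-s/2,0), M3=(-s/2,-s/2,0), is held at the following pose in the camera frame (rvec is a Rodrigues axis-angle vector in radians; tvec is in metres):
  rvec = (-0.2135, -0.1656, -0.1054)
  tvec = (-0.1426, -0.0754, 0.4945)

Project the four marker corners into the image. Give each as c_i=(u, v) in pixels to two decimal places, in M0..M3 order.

c0=(26.62, 224.21) c1=(215.72, 209.66) c2=(200.10, 49.30) c3=(20.01, 55.99)

Intrinsics K: fx=701.8, fy=684.3, cx=319.9, cy=236.9
Marker side s = 0.126 m; corners in marker frame (Z=0):
  M0 = (-0.0630, +0.0630, 0)
  M1 = (+0.0630, +0.0630, 0)
  M2 = (+0.0630, -0.0630, 0)
  M3 = (-0.0630, -0.0630, 0)
rvec = (-0.2135, -0.1656, -0.1054), |rvec| = θ = 0.29003 rad = 16.617°
Rodrigues: sinθ=0.28598, 1−cosθ=0.04176; R = I + sinθ·[k]× + (1−cosθ)·[k]×²:
    [+0.98087 +0.12148 -0.15212]
    [-0.08637 +0.97185 +0.21919]
    [+0.17446 -0.20185 +0.96375]
t = (-0.1426, -0.0754, 0.4945) m
M0: Pc = R·M0+t = (-0.19674, -0.00873, +0.47079); u = 701.8·(-0.19674)/0.47079 + 319.9 = 26.6219, v = 684.3·(-0.00873)/0.47079 + 236.9 = 224.2084
M1: Pc = R·M1+t = (-0.07315, -0.01961, +0.49277); u = 701.8·(-0.07315)/0.49277 + 319.9 = 215.7185, v = 684.3·(-0.01961)/0.49277 + 236.9 = 209.6614
M2: Pc = R·M2+t = (-0.08846, -0.14207, +0.51821); u = 701.8·(-0.08846)/0.51821 + 319.9 = 200.1019, v = 684.3·(-0.14207)/0.51821 + 236.9 = 49.2970
M3: Pc = R·M3+t = (-0.21205, -0.13119, +0.49623); u = 701.8·(-0.21205)/0.49623 + 319.9 = 20.0055, v = 684.3·(-0.13119)/0.49623 + 236.9 = 55.9945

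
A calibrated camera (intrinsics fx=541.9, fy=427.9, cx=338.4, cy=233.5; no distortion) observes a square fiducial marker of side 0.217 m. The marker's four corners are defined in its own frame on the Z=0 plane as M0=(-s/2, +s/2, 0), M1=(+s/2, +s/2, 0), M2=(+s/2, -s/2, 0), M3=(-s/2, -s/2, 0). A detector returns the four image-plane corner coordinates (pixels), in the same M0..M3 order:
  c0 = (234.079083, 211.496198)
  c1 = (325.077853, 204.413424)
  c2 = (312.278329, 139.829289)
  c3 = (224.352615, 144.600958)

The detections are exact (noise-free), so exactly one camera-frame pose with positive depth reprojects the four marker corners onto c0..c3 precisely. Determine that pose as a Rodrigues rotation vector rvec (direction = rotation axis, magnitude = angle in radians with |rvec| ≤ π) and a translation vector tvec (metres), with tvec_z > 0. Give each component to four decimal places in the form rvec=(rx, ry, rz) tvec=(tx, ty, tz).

rvec=(-0.2483, -0.1785, -0.1341) tvec=(-0.1546, -0.1812, 1.3124)

Intrinsics K: fx=541.9, fy=427.9, cx=338.4, cy=233.5
Marker side s = 0.217 m; corners in marker frame (Z=0):
  M0 = (-0.1085, +0.1085, 0)
  M1 = (+0.1085, +0.1085, 0)
  M2 = (+0.1085, -0.1085, 0)
  M3 = (-0.1085, -0.1085, 0)
Detected image corners:
  c0 = (234.079083, 211.496198) px
  c1 = (325.077853, 204.413424) px
  c2 = (312.278329, 139.829289) px
  c3 = (224.352615, 144.600958) px
Planar DLT: solve 8×8 A·h = b for H (H[2,2]=1):
  H  [+452.14973 +3.61260 +274.54797]
  H  [-1.63659 +271.92826 +174.40786]
  H  [+0.14608 -0.17669 +1.00000]
B = K⁻¹H; ‖b₁‖=0.761972, ‖b₂‖=0.761972; λ = 2/(‖b₁‖+‖b₂‖) = 1.312384, sign → tz>0 ⇒ λ=+1.312384
r₁ = λ·B[:,0] = (+0.97531,-0.10963,+0.19171); r₂ = λ·B[:,1] = (+0.15355,+0.96055,-0.23188)
r₃ = r₁×r₂ = (-0.15872,+0.25559,+0.95367); SVD([r₁ r₂ r₃]) → R = UVᵀ:
  R  [+0.97531 +0.15355 -0.15872]
  R  [-0.10963 +0.96055 +0.25559]
  R  [+0.19171 -0.23188 +0.95367]
t = (-0.15464, -0.18124, +1.31238) m
tr R = 2.889524; θ = arccos((tr R − 1)/2) = 0.333928 rad = 19.133°
axis k = ((R−Rᵀ)₃₂, (R−Rᵀ)₁₃, (R−Rᵀ)₂₁) / (2 sinθ) = (-0.743652, -0.534590, -0.401493)
rvec = θ·k = (-0.248326, -0.178515, -0.134070)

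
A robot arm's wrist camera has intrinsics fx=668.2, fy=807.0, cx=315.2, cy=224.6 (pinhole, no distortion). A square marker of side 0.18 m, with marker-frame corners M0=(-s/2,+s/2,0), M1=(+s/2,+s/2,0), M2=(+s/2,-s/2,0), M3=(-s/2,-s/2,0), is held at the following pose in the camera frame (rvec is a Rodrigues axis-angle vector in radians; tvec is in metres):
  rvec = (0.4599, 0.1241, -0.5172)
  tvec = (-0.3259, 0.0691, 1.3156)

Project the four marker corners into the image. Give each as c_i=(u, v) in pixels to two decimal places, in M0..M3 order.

c0=(140.57, 329.79) c1=(213.32, 284.09) c2=(159.58, 198.62) c3=(84.59, 249.49)

Intrinsics K: fx=668.2, fy=807.0, cx=315.2, cy=224.6
Marker side s = 0.18 m; corners in marker frame (Z=0):
  M0 = (-0.0900, +0.0900, 0)
  M1 = (+0.0900, +0.0900, 0)
  M2 = (+0.0900, -0.0900, 0)
  M3 = (-0.0900, -0.0900, 0)
rvec = (0.4599, 0.1241, -0.5172), |rvec| = θ = 0.70314 rad = 40.287°
Rodrigues: sinθ=0.64662, 1−cosθ=0.23718; R = I + sinθ·[k]× + (1−cosθ)·[k]×²:
    [+0.86428 +0.50300 +0.00001]
    [-0.44824 +0.77020 -0.45372]
    [-0.22823 +0.39214 +0.89114]
t = (-0.3259, 0.0691, 1.3156) m
M0: Pc = R·M0+t = (-0.35842, +0.17876, +1.37143); u = 668.2·(-0.35842)/1.37143 + 315.2 = 140.5703, v = 807.0·(+0.17876)/1.37143 + 224.6 = 329.7889
M1: Pc = R·M1+t = (-0.20284, +0.09808, +1.33035); u = 668.2·(-0.20284)/1.33035 + 315.2 = 213.3168, v = 807.0·(+0.09808)/1.33035 + 224.6 = 284.0939
M2: Pc = R·M2+t = (-0.29338, -0.04056, +1.25977); u = 668.2·(-0.29338)/1.25977 + 315.2 = 159.5841, v = 807.0·(-0.04056)/1.25977 + 224.6 = 198.6173
M3: Pc = R·M3+t = (-0.44896, +0.04012, +1.30085); u = 668.2·(-0.44896)/1.30085 + 315.2 = 84.5872, v = 807.0·(+0.04012)/1.30085 + 224.6 = 249.4912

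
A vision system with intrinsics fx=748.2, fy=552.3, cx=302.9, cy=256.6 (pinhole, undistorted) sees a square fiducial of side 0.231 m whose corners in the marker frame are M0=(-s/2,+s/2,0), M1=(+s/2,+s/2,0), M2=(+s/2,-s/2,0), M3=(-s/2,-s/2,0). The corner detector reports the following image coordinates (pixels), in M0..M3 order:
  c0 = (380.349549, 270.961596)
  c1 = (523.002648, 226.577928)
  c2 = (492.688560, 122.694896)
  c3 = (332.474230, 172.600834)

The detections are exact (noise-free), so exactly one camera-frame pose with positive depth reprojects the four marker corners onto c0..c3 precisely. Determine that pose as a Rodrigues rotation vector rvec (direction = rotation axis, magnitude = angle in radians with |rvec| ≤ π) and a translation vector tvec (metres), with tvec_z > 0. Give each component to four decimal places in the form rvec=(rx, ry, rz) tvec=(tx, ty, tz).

Intrinsics K: fx=748.2, fy=552.3, cx=302.9, cy=256.6
Marker side s = 0.231 m; corners in marker frame (Z=0):
  M0 = (-0.1155, +0.1155, 0)
  M1 = (+0.1155, +0.1155, 0)
  M2 = (+0.1155, -0.1155, 0)
  M3 = (-0.1155, -0.1155, 0)
Detected image corners:
  c0 = (380.349549, 270.961596) px
  c1 = (523.002648, 226.577928) px
  c2 = (492.688560, 122.694896) px
  c3 = (332.474230, 172.600834) px
Planar DLT: solve 8×8 A·h = b for H (H[2,2]=1):
  H  [+652.44175 +386.42203 +433.24499]
  H  [-203.81320 +537.36652 +201.14940]
  H  [-0.00210 +0.50256 +1.00000]
B = K⁻¹H; ‖b₁‖=0.947291, ‖b₂‖=0.947291; λ = 2/(‖b₁‖+‖b₂‖) = 1.055641, sign → tz>0 ⇒ λ=+1.055641
r₁ = λ·B[:,0] = (+0.92143,-0.38853,-0.00222); r₂ = λ·B[:,1] = (+0.33043,+0.78061,+0.53053)
r₃ = r₁×r₂ = (-0.20439,-0.48958,+0.84767); SVD([r₁ r₂ r₃]) → R = UVᵀ:
  R  [+0.92143 +0.33043 -0.20439]
  R  [-0.38853 +0.78061 -0.48958]
  R  [-0.00222 +0.53053 +0.84767]
t = (+0.18390, -0.10599, +1.05564) m
tr R = 2.549715; θ = arccos((tr R − 1)/2) = 0.684307 rad = 39.208°
axis k = ((R−Rᵀ)₃₂, (R−Rᵀ)₁₃, (R−Rᵀ)₂₁) / (2 sinθ) = (+0.806871, -0.159910, -0.568672)
rvec = θ·k = (+0.552147, -0.109427, -0.389146)

rvec=(0.5521, -0.1094, -0.3891) tvec=(0.1839, -0.1060, 1.0556)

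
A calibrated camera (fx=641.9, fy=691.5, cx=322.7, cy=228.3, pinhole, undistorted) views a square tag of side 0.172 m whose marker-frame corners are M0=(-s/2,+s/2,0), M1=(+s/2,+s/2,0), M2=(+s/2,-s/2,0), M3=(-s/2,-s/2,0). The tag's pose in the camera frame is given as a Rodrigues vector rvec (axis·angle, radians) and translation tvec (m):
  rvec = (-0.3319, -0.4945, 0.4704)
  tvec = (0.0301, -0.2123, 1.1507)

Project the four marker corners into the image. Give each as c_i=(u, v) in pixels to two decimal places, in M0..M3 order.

Intrinsics K: fx=641.9, fy=691.5, cx=322.7, cy=228.3
Marker side s = 0.172 m; corners in marker frame (Z=0):
  M0 = (-0.0860, +0.0860, 0)
  M1 = (+0.0860, +0.0860, 0)
  M2 = (+0.0860, -0.0860, 0)
  M3 = (-0.0860, -0.0860, 0)
rvec = (-0.3319, -0.4945, 0.4704), |rvec| = θ = 0.75892 rad = 43.483°
Rodrigues: sinθ=0.68814, 1−cosθ=0.27442; R = I + sinθ·[k]× + (1−cosθ)·[k]×²:
    [+0.77806 -0.34833 -0.52277]
    [+0.50473 +0.84209 +0.19011]
    [+0.37399 -0.41177 +0.83101]
t = (0.0301, -0.2123, 1.1507) m
M0: Pc = R·M0+t = (-0.06677, -0.18329, +1.08312); u = 641.9·(-0.06677)/1.08312 + 322.7 = 283.1298, v = 691.5·(-0.18329)/1.08312 + 228.3 = 111.2839
M1: Pc = R·M1+t = (+0.06706, -0.09647, +1.14745); u = 641.9·(+0.06706)/1.14745 + 322.7 = 360.2127, v = 691.5·(-0.09647)/1.14745 + 228.3 = 170.1607
M2: Pc = R·M2+t = (+0.12697, -0.24131, +1.21828); u = 641.9·(+0.12697)/1.21828 + 322.7 = 389.5993, v = 691.5·(-0.24131)/1.21828 + 228.3 = 91.3294
M3: Pc = R·M3+t = (-0.00686, -0.32813, +1.15395); u = 641.9·(-0.00686)/1.15395 + 322.7 = 318.8856, v = 691.5·(-0.32813)/1.15395 + 228.3 = 31.6718

c0=(283.13, 111.28) c1=(360.21, 170.16) c2=(389.60, 91.33) c3=(318.89, 31.67)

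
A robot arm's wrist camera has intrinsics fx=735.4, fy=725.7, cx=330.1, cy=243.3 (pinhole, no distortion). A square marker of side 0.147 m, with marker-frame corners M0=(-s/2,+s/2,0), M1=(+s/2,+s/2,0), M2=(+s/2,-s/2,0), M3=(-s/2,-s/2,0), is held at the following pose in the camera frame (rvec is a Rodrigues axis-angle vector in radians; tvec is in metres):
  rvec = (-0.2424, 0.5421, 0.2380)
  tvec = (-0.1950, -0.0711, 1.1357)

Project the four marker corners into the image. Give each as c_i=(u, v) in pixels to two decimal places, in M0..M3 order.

c0=(154.90, 234.97) c1=(225.03, 249.96) c2=(255.16, 158.95) c3=(184.47, 150.27)

Intrinsics K: fx=735.4, fy=725.7, cx=330.1, cy=243.3
Marker side s = 0.147 m; corners in marker frame (Z=0):
  M0 = (-0.0735, +0.0735, 0)
  M1 = (+0.0735, +0.0735, 0)
  M2 = (+0.0735, -0.0735, 0)
  M3 = (-0.0735, -0.0735, 0)
rvec = (-0.2424, 0.5421, 0.2380), |rvec| = θ = 0.63975 rad = 36.655°
Rodrigues: sinθ=0.59699, 1−cosθ=0.19775; R = I + sinθ·[k]× + (1−cosθ)·[k]×²:
    [+0.83064 -0.28559 +0.47800]
    [+0.15860 +0.94424 +0.28854]
    [-0.53375 -0.16386 +0.82962]
t = (-0.1950, -0.0711, 1.1357) m
M0: Pc = R·M0+t = (-0.27704, -0.01336, +1.16289); u = 735.4·(-0.27704)/1.16289 + 330.1 = 154.9006, v = 725.7·(-0.01336)/1.16289 + 243.3 = 234.9654
M1: Pc = R·M1+t = (-0.15494, +0.00996, +1.08443); u = 735.4·(-0.15494)/1.08443 + 330.1 = 225.0288, v = 725.7·(+0.00996)/1.08443 + 243.3 = 249.9646
M2: Pc = R·M2+t = (-0.11296, -0.12884, +1.10851); u = 735.4·(-0.11296)/1.10851 + 330.1 = 255.1628, v = 725.7·(-0.12884)/1.10851 + 243.3 = 158.9507
M3: Pc = R·M3+t = (-0.23506, -0.15216, +1.18697); u = 735.4·(-0.23506)/1.18697 + 330.1 = 184.4658, v = 725.7·(-0.15216)/1.18697 + 243.3 = 150.2721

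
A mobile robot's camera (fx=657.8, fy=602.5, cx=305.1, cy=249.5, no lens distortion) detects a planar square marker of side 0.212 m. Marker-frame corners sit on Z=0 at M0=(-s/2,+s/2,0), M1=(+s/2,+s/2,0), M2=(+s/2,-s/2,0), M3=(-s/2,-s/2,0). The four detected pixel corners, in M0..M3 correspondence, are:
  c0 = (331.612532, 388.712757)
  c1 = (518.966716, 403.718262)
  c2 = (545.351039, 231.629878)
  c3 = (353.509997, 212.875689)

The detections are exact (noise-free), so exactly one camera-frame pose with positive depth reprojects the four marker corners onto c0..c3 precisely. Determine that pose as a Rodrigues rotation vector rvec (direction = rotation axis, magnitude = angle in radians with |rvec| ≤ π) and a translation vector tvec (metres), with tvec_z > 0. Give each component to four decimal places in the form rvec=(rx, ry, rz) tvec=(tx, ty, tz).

rvec=(0.0922, -0.0601, 0.1047) tvec=(0.1457, 0.0729, 0.7207)

Intrinsics K: fx=657.8, fy=602.5, cx=305.1, cy=249.5
Marker side s = 0.212 m; corners in marker frame (Z=0):
  M0 = (-0.1060, +0.1060, 0)
  M1 = (+0.1060, +0.1060, 0)
  M2 = (+0.1060, -0.1060, 0)
  M3 = (-0.1060, -0.1060, 0)
Detected image corners:
  c0 = (331.612532, 388.712757) px
  c1 = (518.966716, 403.718262) px
  c2 = (545.351039, 231.629878) px
  c3 = (353.509997, 212.875689) px
Planar DLT: solve 8×8 A·h = b for H (H[2,2]=1):
  H  [+933.42392 -60.15559 +438.10405]
  H  [+107.24659 +858.54610 +310.44892]
  H  [+0.08971 +0.12305 +1.00000]
B = K⁻¹H; ‖b₁‖=1.387488, ‖b₂‖=1.387488; λ = 2/(‖b₁‖+‖b₂‖) = 0.720727, sign → tz>0 ⇒ λ=+0.720727
r₁ = λ·B[:,0] = (+0.99273,+0.10152,+0.06465); r₂ = λ·B[:,1] = (-0.10704,+0.99029,+0.08869)
r₃ = r₁×r₂ = (-0.05502,-0.09496,+0.99396); SVD([r₁ r₂ r₃]) → R = UVᵀ:
  R  [+0.99273 -0.10704 -0.05502]
  R  [+0.10152 +0.99029 -0.09496]
  R  [+0.06465 +0.08869 +0.99396]
t = (+0.14573, +0.07291, +0.72073) m
tr R = 2.976981; θ = arccos((tr R − 1)/2) = 0.151866 rad = 8.701°
axis k = ((R−Rᵀ)₃₂, (R−Rᵀ)₁₃, (R−Rᵀ)₂₁) / (2 sinθ) = (+0.606964, -0.395534, +0.689310)
rvec = θ·k = (+0.092177, -0.060068, +0.104683)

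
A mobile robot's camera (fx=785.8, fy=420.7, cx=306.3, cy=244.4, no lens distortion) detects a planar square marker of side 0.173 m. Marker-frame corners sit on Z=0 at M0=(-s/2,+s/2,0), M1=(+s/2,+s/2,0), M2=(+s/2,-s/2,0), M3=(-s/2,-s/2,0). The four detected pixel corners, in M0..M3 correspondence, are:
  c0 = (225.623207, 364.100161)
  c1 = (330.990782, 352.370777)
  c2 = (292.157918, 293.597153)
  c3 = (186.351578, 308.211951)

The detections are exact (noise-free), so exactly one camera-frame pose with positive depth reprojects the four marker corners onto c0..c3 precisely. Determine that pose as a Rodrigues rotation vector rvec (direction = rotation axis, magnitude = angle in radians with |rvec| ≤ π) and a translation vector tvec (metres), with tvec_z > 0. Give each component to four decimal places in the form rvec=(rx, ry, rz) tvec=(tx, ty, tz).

rvec=(0.1894, 0.2847, -0.3070) tvec=(-0.0712, 0.2347, 1.1530)

Intrinsics K: fx=785.8, fy=420.7, cx=306.3, cy=244.4
Marker side s = 0.173 m; corners in marker frame (Z=0):
  M0 = (-0.0865, +0.0865, 0)
  M1 = (+0.0865, +0.0865, 0)
  M2 = (+0.0865, -0.0865, 0)
  M3 = (-0.0865, -0.0865, 0)
Detected image corners:
  c0 = (225.623207, 364.100161) px
  c1 = (330.990782, 352.370777) px
  c2 = (292.157918, 293.597153) px
  c3 = (186.351578, 308.211951) px
Planar DLT: solve 8×8 A·h = b for H (H[2,2]=1):
  H  [+542.24416 +257.15727 +257.78452]
  H  [-162.74445 +371.18320 +330.02066]
  H  [-0.26305 +0.12131 +1.00000]
B = K⁻¹H; ‖b₁‖=0.867271, ‖b₂‖=0.867271; λ = 2/(‖b₁‖+‖b₂‖) = 1.153042, sign → tz>0 ⇒ λ=+1.153042
r₁ = λ·B[:,0] = (+0.91389,-0.26984,-0.30331); r₂ = λ·B[:,1] = (+0.32282,+0.93607,+0.13988)
r₃ = r₁×r₂ = (+0.24617,-0.22574,+0.94257); SVD([r₁ r₂ r₃]) → R = UVᵀ:
  R  [+0.91389 +0.32282 +0.24617]
  R  [-0.26984 +0.93607 -0.22574]
  R  [-0.30331 +0.13988 +0.94257]
t = (-0.07119, +0.23467, +1.15304) m
tr R = 2.792527; θ = arccos((tr R − 1)/2) = 0.459524 rad = 26.329°
axis k = ((R−Rᵀ)₃₂, (R−Rᵀ)₁₃, (R−Rᵀ)₂₁) / (2 sinθ) = (+0.412177, +0.619445, -0.668130)
rvec = θ·k = (+0.189406, +0.284650, -0.307022)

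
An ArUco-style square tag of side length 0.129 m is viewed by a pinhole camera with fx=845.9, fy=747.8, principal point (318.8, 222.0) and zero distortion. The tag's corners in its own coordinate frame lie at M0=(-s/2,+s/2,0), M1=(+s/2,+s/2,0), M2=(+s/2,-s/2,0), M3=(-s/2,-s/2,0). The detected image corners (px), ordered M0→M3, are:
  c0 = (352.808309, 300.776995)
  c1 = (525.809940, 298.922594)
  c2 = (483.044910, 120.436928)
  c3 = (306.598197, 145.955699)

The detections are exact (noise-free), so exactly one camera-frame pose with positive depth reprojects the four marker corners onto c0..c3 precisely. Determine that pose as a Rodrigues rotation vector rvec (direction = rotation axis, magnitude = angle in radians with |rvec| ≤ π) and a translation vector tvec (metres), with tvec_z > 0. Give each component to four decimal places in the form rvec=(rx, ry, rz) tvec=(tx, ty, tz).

Intrinsics K: fx=845.9, fy=747.8, cx=318.8, cy=222.0
Marker side s = 0.129 m; corners in marker frame (Z=0):
  M0 = (-0.0645, +0.0645, 0)
  M1 = (+0.0645, +0.0645, 0)
  M2 = (+0.0645, -0.0645, 0)
  M3 = (-0.0645, -0.0645, 0)
Detected image corners:
  c0 = (352.808309, 300.776995) px
  c1 = (525.809940, 298.922594) px
  c2 = (483.044910, 120.436928) px
  c3 = (306.598197, 145.955699) px
Planar DLT: solve 8×8 A·h = b for H (H[2,2]=1):
  H  [+909.52983 +522.72111 +411.66775]
  H  [-334.38261 +1377.44038 +219.27368]
  H  [-1.06591 +0.42425 +1.00000]
B = K⁻¹H; ‖b₁‖=1.826091, ‖b₂‖=1.826091; λ = 2/(‖b₁‖+‖b₂‖) = 0.547618, sign → tz>0 ⇒ λ=+0.547618
r₁ = λ·B[:,0] = (+0.80880,-0.07158,-0.58371); r₂ = λ·B[:,1] = (+0.25084,+0.93974,+0.23232)
r₃ = r₁×r₂ = (+0.53191,-0.33432,+0.77801); SVD([r₁ r₂ r₃]) → R = UVᵀ:
  R  [+0.80880 +0.25084 +0.53191]
  R  [-0.07158 +0.93974 -0.33432]
  R  [-0.58371 +0.23232 +0.77801]
t = (+0.06012, -0.00200, +0.54762) m
tr R = 2.526547; θ = arccos((tr R − 1)/2) = 0.702431 rad = 40.246°
axis k = ((R−Rᵀ)₃₂, (R−Rᵀ)₁₃, (R−Rᵀ)₂₁) / (2 sinθ) = (+0.438530, +0.863382, -0.249525)
rvec = θ·k = (+0.308037, +0.606466, -0.175274)

rvec=(0.3080, 0.6065, -0.1753) tvec=(0.0601, -0.0020, 0.5476)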